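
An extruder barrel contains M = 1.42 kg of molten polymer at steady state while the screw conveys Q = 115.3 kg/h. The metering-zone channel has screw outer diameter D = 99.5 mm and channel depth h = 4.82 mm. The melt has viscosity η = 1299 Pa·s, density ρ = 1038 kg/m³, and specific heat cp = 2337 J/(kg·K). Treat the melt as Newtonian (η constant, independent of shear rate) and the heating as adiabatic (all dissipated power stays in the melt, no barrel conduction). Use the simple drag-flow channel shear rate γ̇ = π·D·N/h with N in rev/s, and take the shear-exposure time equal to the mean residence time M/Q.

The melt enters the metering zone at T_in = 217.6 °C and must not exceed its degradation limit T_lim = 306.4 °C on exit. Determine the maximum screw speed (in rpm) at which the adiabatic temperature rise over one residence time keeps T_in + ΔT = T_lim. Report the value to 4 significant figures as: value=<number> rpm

value=56.58 rpm

Q_s = Q / 3600 = 115.3 / 3600 = 0.0320278 kg/s
t_res = M / Q_s = 1.42 ÷ 0.0320278 = 44.3365 s
Convert to metres: D = 0.0995 m, h = 0.00482 m
Allowable rise: ΔT_a = T_lim − T_in = 306.4 − 217.6 = 88.8 K
γ̇_max² = ΔT_a·ρ·cp / (η·t_res) = [88.8 × 1038 × 2337] / [1299 × 44.3365] = 3740.23 s⁻²
Take the square root: γ̇_max = √(3740.23) = 61.1574 s⁻¹
Solve γ̇ = πDN/h for N: N_max = γ̇_max·h/(π·D) = 61.1574 × 0.00482 / (π × 0.0995) = 0.943025 rev/s = 56.5815 rpm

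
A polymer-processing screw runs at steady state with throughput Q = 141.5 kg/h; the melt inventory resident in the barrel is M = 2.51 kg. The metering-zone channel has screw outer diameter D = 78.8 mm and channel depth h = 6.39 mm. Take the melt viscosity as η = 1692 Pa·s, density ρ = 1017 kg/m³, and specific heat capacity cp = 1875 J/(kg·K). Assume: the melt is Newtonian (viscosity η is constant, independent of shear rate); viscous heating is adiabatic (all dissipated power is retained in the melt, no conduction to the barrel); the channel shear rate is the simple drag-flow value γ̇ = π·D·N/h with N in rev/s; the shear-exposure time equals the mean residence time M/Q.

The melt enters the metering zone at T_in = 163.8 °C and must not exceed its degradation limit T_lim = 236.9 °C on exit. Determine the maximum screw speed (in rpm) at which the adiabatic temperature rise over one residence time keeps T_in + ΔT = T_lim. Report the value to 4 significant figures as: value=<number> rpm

Throughput in SI: Q_s = 141.5 kg/h ÷ 3600 s/h = 0.0393056 kg/s
t_res = M / Q_s = 2.51 / 0.0393056 = 63.8587 s
Geometry in SI: D = 78.8 mm → 0.0788 m, h = 6.39 mm → 0.00639 m
Allowable rise: ΔT_a = T_lim − T_in = 236.9 − 163.8 = 73.1 K
γ̇_max² = ΔT_a·ρ·cp / (η·t_res) = [73.1 × 1017 × 1875] / [1692 × 63.8587] = 1290.09 s⁻²
Take the square root: γ̇_max = √(1290.09) = 35.9178 s⁻¹
Solve γ̇ = πDN/h for N: N_max = γ̇_max·h/(π·D) = 35.9178 × 0.00639 / (π × 0.0788) = 0.927117 rev/s = 55.627 rpm

value=55.63 rpm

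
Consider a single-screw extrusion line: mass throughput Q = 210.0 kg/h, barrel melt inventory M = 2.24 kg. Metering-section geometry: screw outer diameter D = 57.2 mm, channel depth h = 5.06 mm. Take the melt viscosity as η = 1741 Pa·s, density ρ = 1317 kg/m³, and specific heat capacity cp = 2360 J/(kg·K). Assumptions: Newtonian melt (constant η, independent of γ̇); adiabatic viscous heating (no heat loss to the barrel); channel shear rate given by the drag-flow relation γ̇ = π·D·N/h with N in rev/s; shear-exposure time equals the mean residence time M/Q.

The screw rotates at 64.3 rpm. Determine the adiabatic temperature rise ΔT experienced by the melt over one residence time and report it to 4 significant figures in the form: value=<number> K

value=31.16 K

Throughput in SI: Q_s = 210.0 kg/h ÷ 3600 s/h = 0.0583333 kg/s
Mean residence time: t_res = M/Q_s = 2.24 kg / 0.0583333 kg/s = 38.4 s
D = 57.2 mm = 0.0572 m;  h = 5.06 mm = 0.00506 m;  N = 64.3 rpm / 60 = 1.07167 rev/s
γ̇ = π D N / h = (π)(0.0572)(1.07167) / 0.00506 = 38.0588 s⁻¹
ΔT = η·γ̇²·t_res / (ρ·cp) = 1741 · (38.0588)² · 38.4 / (1317 · 2360) = 31.1561 K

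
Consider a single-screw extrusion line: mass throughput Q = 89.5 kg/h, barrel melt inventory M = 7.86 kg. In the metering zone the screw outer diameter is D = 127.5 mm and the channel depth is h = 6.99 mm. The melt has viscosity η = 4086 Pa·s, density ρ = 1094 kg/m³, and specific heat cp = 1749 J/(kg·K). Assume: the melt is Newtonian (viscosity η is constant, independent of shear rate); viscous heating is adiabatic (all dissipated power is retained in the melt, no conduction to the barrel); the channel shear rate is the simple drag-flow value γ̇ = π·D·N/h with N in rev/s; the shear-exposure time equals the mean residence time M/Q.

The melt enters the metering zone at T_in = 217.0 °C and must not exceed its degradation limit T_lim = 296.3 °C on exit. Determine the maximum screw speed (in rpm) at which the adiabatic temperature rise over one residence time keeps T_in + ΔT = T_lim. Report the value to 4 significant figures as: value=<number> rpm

Convert throughput: Q = 89.5 kg/h = 89.5/3600 = 0.0248611 kg/s
t_res = M / Q_s = 7.86 ÷ 0.0248611 = 316.156 s
D = 127.5 mm = 0.1275 m;  h = 6.99 mm = 0.00699 m
ΔT_a = T_lim − T_in = 296.3 °C − 217.0 °C = 79.3 K
Invert ΔT = ηγ̇²t_res/(ρcp) for γ̇: γ̇_max² = ΔT_a ρ cp / (η t_res) = 79.3·1094·1749 / (4086·316.156) = 117.457 s⁻²
γ̇_max = sqrt(117.457) = 10.8378 s⁻¹
N_max = γ̇_max h / (πD) = 10.8378·0.00699/(π·0.1275) = 0.189129 rev/s → ×60 = 11.3477 rpm

value=11.35 rpm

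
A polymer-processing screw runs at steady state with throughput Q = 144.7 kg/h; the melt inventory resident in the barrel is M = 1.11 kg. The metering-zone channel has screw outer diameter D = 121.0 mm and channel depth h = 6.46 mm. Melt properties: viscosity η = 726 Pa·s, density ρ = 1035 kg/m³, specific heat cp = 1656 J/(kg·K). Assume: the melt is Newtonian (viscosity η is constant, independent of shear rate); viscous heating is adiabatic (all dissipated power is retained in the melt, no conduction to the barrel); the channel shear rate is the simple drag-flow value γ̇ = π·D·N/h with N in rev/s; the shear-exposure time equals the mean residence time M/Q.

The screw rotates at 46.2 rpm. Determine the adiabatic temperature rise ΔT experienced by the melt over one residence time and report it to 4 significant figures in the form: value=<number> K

value=24.01 K

Throughput in SI: Q_s = 144.7 kg/h ÷ 3600 s/h = 0.0401944 kg/s
Mean residence time: t_res = M/Q_s = 1.11 kg / 0.0401944 kg/s = 27.6158 s
Convert to SI: D = 0.121 m, h = 0.00646 m, N = 46.2/60 = 0.77 rev/s
γ̇ = π D N / h = (π)(0.121)(0.77) / 0.00646 = 45.3099 s⁻¹
Adiabatic rise: ΔT = η γ̇² t_res / (ρ cp) = 726·(45.3099)²·27.6158 / (1035·1656) = 24.0148 K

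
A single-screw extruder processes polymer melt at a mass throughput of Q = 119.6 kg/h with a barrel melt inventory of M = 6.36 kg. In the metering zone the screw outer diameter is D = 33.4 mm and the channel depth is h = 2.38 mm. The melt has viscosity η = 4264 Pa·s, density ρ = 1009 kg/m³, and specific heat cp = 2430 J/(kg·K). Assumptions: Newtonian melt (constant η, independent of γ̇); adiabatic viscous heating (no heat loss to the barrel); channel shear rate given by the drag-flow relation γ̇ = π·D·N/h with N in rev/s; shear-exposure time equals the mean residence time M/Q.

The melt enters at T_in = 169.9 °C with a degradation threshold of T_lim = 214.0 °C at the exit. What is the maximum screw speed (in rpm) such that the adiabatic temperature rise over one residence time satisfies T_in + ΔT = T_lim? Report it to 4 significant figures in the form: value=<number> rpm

Convert throughput: Q = 119.6 kg/h = 119.6/3600 = 0.0332222 kg/s
t_res = M / Q_s = 6.36 ÷ 0.0332222 = 191.438 s
Geometry in SI: D = 33.4 mm → 0.0334 m, h = 2.38 mm → 0.00238 m
ΔT_a = T_lim − T_in = 214.0 − 169.9 = 44.1 K
γ̇_max² = ΔT_a·ρ·cp/(η·t_res) = 44.1·1009·2430/(4264·191.438) = 132.462 s⁻²
γ̇_max = √132.462 = 11.5092 s⁻¹
N_max = γ̇_max·h / (π·D) = 11.5092 · 0.00238 / (π · 0.0334) = 0.261051 rev/s = 15.6631 rpm

value=15.66 rpm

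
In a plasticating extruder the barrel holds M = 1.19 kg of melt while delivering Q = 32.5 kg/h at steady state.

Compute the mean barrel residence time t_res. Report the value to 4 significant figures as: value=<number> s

Convert throughput: Q = 32.5 kg/h = 32.5/3600 = 0.00902778 kg/s
Mean residence time: t_res = M/Q_s = 1.19 kg / 0.00902778 kg/s = 131.815 s

value=131.8 s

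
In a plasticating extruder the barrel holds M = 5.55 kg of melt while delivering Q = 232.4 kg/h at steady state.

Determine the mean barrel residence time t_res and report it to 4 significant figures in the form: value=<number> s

value=85.97 s

Q_s = Q / 3600 = 232.4 / 3600 = 0.0645556 kg/s
Mean residence time: t_res = M/Q_s = 5.55 kg / 0.0645556 kg/s = 85.9725 s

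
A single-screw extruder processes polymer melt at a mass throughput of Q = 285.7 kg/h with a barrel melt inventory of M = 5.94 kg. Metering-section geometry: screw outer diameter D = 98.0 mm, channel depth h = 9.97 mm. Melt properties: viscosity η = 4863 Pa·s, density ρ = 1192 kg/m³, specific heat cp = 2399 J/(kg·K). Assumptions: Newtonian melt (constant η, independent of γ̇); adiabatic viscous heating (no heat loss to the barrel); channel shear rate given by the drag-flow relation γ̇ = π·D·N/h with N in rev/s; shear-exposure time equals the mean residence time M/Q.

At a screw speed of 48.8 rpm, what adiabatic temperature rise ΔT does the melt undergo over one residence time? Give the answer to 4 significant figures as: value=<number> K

value=80.29 K

Throughput in SI: Q_s = 285.7 kg/h ÷ 3600 s/h = 0.0793611 kg/s
t_res = M / Q_s = 5.94 / 0.0793611 = 74.8477 s
Convert to SI: D = 0.098 m, h = 0.00997 m, N = 48.8/60 = 0.813333 rev/s
γ̇ = π D N / h = (π)(0.098)(0.813333) / 0.00997 = 25.1159 s⁻¹
ΔT = η·γ̇²·t_res / (ρ·cp) = 4863 · (25.1159)² · 74.8477 / (1192 · 2399) = 80.2925 K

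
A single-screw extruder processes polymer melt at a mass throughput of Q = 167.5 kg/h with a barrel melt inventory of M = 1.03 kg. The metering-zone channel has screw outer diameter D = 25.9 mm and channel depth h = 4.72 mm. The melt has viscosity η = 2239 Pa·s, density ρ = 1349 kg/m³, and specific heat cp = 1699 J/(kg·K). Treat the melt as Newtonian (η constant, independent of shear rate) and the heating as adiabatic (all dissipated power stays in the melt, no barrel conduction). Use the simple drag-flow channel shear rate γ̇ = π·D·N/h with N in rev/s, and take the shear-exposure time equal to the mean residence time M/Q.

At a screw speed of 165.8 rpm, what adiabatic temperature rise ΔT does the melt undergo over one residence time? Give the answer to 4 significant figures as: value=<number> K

value=49.07 K

Q_s = Q / 3600 = 167.5 / 3600 = 0.0465278 kg/s
t_res = M / Q_s = 1.03 / 0.0465278 = 22.1373 s
Convert to SI: D = 0.0259 m, h = 0.00472 m, N = 165.8/60 = 2.76333 rev/s
Shear rate: γ̇ = πDN/h = π·0.0259·2.76333/0.00472 = 47.6366 s⁻¹
ΔT = η·γ̇²·t_res/(ρ·cp) = [2239 × 47.6366² × 22.1373] / [1349 × 1699] = 49.0745 K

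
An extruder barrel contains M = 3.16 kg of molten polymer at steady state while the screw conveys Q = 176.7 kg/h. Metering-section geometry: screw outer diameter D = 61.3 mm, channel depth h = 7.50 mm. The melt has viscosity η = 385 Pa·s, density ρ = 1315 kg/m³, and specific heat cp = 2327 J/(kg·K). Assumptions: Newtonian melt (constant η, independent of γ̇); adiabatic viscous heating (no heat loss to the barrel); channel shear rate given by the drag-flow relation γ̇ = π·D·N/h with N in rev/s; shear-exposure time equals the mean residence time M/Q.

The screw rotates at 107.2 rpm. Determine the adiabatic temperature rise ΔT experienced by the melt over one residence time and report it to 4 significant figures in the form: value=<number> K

value=17.05 K

Throughput in SI: Q_s = 176.7 kg/h ÷ 3600 s/h = 0.0490833 kg/s
Mean residence time: t_res = M/Q_s = 3.16 kg / 0.0490833 kg/s = 64.3803 s
Geometry in metres: D = 61.3 mm → 0.0613 m, h = 7.50 mm → 0.0075 m; screw speed N = 107.2 rpm = 1.78667 rev/s
γ̇ = π D N / h = (π)(0.0613)(1.78667) / 0.0075 = 45.8767 s⁻¹
ΔT = η·γ̇²·t_res / (ρ·cp) = 385 · (45.8767)² · 64.3803 / (1315 · 2327) = 17.0481 K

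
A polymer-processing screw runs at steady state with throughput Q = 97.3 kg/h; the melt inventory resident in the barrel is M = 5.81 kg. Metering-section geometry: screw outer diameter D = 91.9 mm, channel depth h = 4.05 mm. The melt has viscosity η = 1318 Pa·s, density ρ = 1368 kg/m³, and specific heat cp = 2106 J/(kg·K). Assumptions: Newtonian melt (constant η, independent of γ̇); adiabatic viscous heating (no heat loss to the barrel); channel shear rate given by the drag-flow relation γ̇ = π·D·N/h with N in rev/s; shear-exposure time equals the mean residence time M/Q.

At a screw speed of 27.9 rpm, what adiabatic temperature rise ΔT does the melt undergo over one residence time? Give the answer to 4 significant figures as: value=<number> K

value=108.1 K

Throughput in SI: Q_s = 97.3 kg/h ÷ 3600 s/h = 0.0270278 kg/s
t_res = M / Q_s = 5.81 ÷ 0.0270278 = 214.964 s
D = 91.9 mm = 0.0919 m;  h = 4.05 mm = 0.00405 m;  N = 27.9 rpm / 60 = 0.465 rev/s
γ̇ = π D N / h = (π)(0.0919)(0.465) / 0.00405 = 33.1485 s⁻¹
ΔT = η·γ̇²·t_res / (ρ·cp) = 1318 · (33.1485)² · 214.964 / (1368 · 2106) = 108.06 K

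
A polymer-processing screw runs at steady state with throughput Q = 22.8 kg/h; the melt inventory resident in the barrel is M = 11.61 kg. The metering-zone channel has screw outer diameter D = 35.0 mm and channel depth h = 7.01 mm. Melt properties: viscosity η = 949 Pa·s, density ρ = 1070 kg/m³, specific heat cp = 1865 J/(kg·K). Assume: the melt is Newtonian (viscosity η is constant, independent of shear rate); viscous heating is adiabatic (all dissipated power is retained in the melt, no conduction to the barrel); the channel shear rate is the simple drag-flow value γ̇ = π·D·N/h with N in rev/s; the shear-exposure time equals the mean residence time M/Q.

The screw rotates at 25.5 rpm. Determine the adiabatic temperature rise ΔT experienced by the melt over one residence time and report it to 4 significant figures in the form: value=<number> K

value=38.74 K

Throughput in SI: Q_s = 22.8 kg/h ÷ 3600 s/h = 0.00633333 kg/s
t_res = M / Q_s = 11.61 / 0.00633333 = 1833.16 s
Geometry in metres: D = 35.0 mm → 0.035 m, h = 7.01 mm → 0.00701 m; screw speed N = 25.5 rpm = 0.425 rev/s
γ̇ = π·D·N / h = π · 0.035 · 0.425 / 0.00701 = 6.66636 s⁻¹
ΔT = η·γ̇²·t_res / (ρ·cp) = 949 · (6.66636)² · 1833.16 / (1070 · 1865) = 38.7419 K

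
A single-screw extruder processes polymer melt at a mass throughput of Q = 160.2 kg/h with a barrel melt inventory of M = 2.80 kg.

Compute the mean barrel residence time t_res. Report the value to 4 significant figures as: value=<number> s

value=62.92 s

Convert throughput: Q = 160.2 kg/h = 160.2/3600 = 0.0445 kg/s
Mean residence time: t_res = M/Q_s = 2.80 kg / 0.0445 kg/s = 62.9213 s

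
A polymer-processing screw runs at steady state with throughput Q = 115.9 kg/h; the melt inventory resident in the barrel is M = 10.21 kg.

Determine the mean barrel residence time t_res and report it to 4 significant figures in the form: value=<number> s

Q_s = Q / 3600 = 115.9 / 3600 = 0.0321944 kg/s
t_res = M / Q_s = 10.21 ÷ 0.0321944 = 317.135 s

value=317.1 s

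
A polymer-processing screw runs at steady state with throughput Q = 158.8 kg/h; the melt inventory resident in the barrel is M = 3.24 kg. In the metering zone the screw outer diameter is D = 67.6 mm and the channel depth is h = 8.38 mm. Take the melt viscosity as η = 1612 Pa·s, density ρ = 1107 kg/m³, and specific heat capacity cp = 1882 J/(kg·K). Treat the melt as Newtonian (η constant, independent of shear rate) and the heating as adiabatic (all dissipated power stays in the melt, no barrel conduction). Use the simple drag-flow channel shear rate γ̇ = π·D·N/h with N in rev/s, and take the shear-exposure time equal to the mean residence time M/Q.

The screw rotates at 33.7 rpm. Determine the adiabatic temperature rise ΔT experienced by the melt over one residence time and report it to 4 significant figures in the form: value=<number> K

Throughput in SI: Q_s = 158.8 kg/h ÷ 3600 s/h = 0.0441111 kg/s
Mean residence time: t_res = M/Q_s = 3.24 kg / 0.0441111 kg/s = 73.4509 s
Convert to SI: D = 0.0676 m, h = 0.00838 m, N = 33.7/60 = 0.561667 rev/s
γ̇ = π D N / h = (π)(0.0676)(0.561667) / 0.00838 = 14.2341 s⁻¹
ΔT = η·γ̇²·t_res/(ρ·cp) = [1612 × 14.2341² × 73.4509] / [1107 × 1882] = 11.5148 K

value=11.51 K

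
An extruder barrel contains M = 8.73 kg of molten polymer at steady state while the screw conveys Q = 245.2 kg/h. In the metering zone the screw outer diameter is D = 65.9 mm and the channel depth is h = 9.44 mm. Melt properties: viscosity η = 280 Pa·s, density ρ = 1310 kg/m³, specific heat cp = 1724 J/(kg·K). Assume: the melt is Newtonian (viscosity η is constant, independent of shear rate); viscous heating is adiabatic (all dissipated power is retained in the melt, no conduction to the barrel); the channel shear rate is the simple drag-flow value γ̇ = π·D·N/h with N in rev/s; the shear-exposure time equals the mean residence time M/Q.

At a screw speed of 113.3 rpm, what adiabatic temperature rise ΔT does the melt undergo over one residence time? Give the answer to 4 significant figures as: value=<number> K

Convert throughput: Q = 245.2 kg/h = 245.2/3600 = 0.0681111 kg/s
t_res = M / Q_s = 8.73 / 0.0681111 = 128.173 s
Geometry in metres: D = 65.9 mm → 0.0659 m, h = 9.44 mm → 0.00944 m; screw speed N = 113.3 rpm = 1.88833 rev/s
Shear rate: γ̇ = πDN/h = π·0.0659·1.88833/0.00944 = 41.4135 s⁻¹
ΔT = η·γ̇²·t_res/(ρ·cp) = [280 × 41.4135² × 128.173] / [1310 × 1724] = 27.254 K

value=27.25 K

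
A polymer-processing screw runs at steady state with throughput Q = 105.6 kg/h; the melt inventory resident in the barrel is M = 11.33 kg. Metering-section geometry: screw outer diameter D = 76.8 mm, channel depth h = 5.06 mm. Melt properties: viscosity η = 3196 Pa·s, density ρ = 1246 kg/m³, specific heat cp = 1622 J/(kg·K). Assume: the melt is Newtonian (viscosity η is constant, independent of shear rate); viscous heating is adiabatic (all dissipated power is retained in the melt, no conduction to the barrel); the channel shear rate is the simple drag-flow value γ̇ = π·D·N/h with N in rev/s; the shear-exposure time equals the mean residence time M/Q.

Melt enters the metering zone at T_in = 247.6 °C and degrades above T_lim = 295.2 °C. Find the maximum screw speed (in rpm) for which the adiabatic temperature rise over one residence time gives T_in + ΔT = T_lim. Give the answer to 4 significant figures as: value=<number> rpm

value=11.11 rpm

Convert throughput: Q = 105.6 kg/h = 105.6/3600 = 0.0293333 kg/s
t_res = M / Q_s = 11.33 ÷ 0.0293333 = 386.25 s
Geometry in SI: D = 76.8 mm → 0.0768 m, h = 5.06 mm → 0.00506 m
ΔT_a = T_lim − T_in = 295.2 °C − 247.6 °C = 47.6 K
Invert ΔT = ηγ̇²t_res/(ρcp) for γ̇: γ̇_max² = ΔT_a ρ cp / (η t_res) = 47.6·1246·1622 / (3196·386.25) = 77.9293 s⁻²
γ̇_max = √77.9293 = 8.82776 s⁻¹
Solve γ̇ = πDN/h for N: N_max = γ̇_max·h/(π·D) = 8.82776 × 0.00506 / (π × 0.0768) = 0.185136 rev/s = 11.1081 rpm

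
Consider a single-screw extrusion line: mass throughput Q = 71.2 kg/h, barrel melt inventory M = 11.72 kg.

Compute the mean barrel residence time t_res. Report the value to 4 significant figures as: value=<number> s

value=592.6 s

Throughput in SI: Q_s = 71.2 kg/h ÷ 3600 s/h = 0.0197778 kg/s
t_res = M / Q_s = 11.72 / 0.0197778 = 592.584 s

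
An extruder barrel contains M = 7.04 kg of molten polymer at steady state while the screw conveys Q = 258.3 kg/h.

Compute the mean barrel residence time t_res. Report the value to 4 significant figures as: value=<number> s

Convert throughput: Q = 258.3 kg/h = 258.3/3600 = 0.07175 kg/s
t_res = M / Q_s = 7.04 / 0.07175 = 98.1185 s

value=98.12 s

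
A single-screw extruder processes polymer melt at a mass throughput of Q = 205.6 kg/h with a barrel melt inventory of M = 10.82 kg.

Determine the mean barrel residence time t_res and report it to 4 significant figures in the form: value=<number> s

value=189.5 s

Convert throughput: Q = 205.6 kg/h = 205.6/3600 = 0.0571111 kg/s
t_res = M / Q_s = 10.82 / 0.0571111 = 189.455 s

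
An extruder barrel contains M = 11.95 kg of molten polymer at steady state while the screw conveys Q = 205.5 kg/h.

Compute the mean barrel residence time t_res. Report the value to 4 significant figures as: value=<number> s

value=209.3 s

Convert throughput: Q = 205.5 kg/h = 205.5/3600 = 0.0570833 kg/s
t_res = M / Q_s = 11.95 / 0.0570833 = 209.343 s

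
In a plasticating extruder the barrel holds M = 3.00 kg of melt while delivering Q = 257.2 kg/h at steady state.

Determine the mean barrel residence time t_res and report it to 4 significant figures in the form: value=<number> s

Convert throughput: Q = 257.2 kg/h = 257.2/3600 = 0.0714444 kg/s
Mean residence time: t_res = M/Q_s = 3.00 kg / 0.0714444 kg/s = 41.9907 s

value=41.99 s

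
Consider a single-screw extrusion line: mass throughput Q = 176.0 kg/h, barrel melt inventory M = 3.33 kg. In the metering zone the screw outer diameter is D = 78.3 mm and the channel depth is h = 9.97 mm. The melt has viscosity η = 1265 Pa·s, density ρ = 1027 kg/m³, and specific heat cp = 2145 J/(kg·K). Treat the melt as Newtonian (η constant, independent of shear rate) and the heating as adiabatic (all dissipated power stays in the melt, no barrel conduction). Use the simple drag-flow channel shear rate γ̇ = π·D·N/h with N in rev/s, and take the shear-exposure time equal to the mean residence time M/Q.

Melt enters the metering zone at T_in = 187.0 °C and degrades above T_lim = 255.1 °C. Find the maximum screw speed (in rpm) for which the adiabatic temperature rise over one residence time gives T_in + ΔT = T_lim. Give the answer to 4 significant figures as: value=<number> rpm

value=101.5 rpm

Throughput in SI: Q_s = 176.0 kg/h ÷ 3600 s/h = 0.0488889 kg/s
t_res = M / Q_s = 3.33 ÷ 0.0488889 = 68.1136 s
Geometry in SI: D = 78.3 mm → 0.0783 m, h = 9.97 mm → 0.00997 m
Allowable rise: ΔT_a = T_lim − T_in = 255.1 − 187.0 = 68.1 K
γ̇_max² = ΔT_a·ρ·cp / (η·t_res) = [68.1 × 1027 × 2145] / [1265 × 68.1136] = 1741.09 s⁻²
γ̇_max = √1741.09 = 41.7263 s⁻¹
Solve γ̇ = πDN/h for N: N_max = γ̇_max·h/(π·D) = 41.7263 × 0.00997 / (π × 0.0783) = 1.69119 rev/s = 101.472 rpm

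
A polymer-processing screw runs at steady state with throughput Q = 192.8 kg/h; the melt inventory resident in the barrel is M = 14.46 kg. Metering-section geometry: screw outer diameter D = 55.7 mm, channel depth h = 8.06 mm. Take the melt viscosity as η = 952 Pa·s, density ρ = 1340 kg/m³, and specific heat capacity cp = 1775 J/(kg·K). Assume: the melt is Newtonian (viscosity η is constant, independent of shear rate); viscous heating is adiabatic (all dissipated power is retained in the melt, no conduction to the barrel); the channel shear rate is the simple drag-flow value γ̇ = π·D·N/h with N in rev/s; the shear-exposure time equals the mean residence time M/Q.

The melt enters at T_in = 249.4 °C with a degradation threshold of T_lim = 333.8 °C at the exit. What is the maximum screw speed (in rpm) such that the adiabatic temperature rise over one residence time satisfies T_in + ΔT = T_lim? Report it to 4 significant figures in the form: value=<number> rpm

Throughput in SI: Q_s = 192.8 kg/h ÷ 3600 s/h = 0.0535556 kg/s
t_res = M / Q_s = 14.46 / 0.0535556 = 270 s
Geometry in SI: D = 55.7 mm → 0.0557 m, h = 8.06 mm → 0.00806 m
ΔT_a = T_lim − T_in = 333.8 °C − 249.4 °C = 84.4 K
Invert ΔT = ηγ̇²t_res/(ρcp) for γ̇: γ̇_max² = ΔT_a ρ cp / (η t_res) = 84.4·1340·1775 / (952·270) = 780.989 s⁻²
γ̇_max = √780.989 = 27.9462 s⁻¹
Solve γ̇ = πDN/h for N: N_max = γ̇_max·h/(π·D) = 27.9462 × 0.00806 / (π × 0.0557) = 1.28722 rev/s = 77.2331 rpm

value=77.23 rpm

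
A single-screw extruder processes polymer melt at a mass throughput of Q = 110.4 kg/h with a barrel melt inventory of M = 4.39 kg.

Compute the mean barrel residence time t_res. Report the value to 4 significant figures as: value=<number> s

value=143.2 s

Convert throughput: Q = 110.4 kg/h = 110.4/3600 = 0.0306667 kg/s
Mean residence time: t_res = M/Q_s = 4.39 kg / 0.0306667 kg/s = 143.152 s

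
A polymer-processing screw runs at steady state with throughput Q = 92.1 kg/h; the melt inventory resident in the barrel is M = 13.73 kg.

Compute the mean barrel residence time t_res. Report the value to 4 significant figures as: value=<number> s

value=536.7 s

Q_s = Q / 3600 = 92.1 / 3600 = 0.0255833 kg/s
t_res = M / Q_s = 13.73 ÷ 0.0255833 = 536.678 s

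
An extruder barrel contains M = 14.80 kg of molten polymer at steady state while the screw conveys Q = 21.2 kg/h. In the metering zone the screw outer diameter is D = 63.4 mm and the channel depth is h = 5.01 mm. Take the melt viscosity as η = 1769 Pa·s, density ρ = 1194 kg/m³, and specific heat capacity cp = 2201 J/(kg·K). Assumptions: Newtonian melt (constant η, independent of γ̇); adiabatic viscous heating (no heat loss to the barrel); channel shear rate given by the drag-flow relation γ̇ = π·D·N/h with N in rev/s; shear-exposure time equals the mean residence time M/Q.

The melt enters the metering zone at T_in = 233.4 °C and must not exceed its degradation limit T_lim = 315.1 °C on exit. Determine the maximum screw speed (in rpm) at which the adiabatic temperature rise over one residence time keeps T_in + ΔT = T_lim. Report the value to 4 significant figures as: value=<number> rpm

Throughput in SI: Q_s = 21.2 kg/h ÷ 3600 s/h = 0.00588889 kg/s
t_res = M / Q_s = 14.80 / 0.00588889 = 2513.21 s
Geometry in SI: D = 63.4 mm → 0.0634 m, h = 5.01 mm → 0.00501 m
Allowable rise: ΔT_a = T_lim − T_in = 315.1 − 233.4 = 81.7 K
Invert ΔT = ηγ̇²t_res/(ρcp) for γ̇: γ̇_max² = ΔT_a ρ cp / (η t_res) = 81.7·1194·2201 / (1769·2513.21) = 48.2937 s⁻²
Take the square root: γ̇_max = √(48.2937) = 6.94936 s⁻¹
N_max = γ̇_max·h / (π·D) = 6.94936 · 0.00501 / (π · 0.0634) = 0.174801 rev/s = 10.4881 rpm

value=10.49 rpm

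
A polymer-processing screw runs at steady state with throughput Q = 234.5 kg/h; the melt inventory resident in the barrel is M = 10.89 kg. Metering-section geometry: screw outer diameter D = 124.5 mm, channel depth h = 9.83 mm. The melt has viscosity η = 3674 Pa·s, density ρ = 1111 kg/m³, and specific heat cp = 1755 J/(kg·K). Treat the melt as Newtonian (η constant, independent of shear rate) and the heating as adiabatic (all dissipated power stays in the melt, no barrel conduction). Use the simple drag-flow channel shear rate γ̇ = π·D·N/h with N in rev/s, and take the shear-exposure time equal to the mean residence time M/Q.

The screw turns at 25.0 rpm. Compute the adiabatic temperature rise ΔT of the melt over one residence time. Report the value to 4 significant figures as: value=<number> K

Throughput in SI: Q_s = 234.5 kg/h ÷ 3600 s/h = 0.0651389 kg/s
t_res = M / Q_s = 10.89 / 0.0651389 = 167.181 s
Geometry in metres: D = 124.5 mm → 0.1245 m, h = 9.83 mm → 0.00983 m; screw speed N = 25.0 rpm = 0.416667 rev/s
γ̇ = π·D·N / h = π · 0.1245 · 0.416667 / 0.00983 = 16.5789 s⁻¹
ΔT = η·γ̇²·t_res/(ρ·cp) = [3674 × 16.5789² × 167.181] / [1111 × 1755] = 86.5854 K

value=86.59 K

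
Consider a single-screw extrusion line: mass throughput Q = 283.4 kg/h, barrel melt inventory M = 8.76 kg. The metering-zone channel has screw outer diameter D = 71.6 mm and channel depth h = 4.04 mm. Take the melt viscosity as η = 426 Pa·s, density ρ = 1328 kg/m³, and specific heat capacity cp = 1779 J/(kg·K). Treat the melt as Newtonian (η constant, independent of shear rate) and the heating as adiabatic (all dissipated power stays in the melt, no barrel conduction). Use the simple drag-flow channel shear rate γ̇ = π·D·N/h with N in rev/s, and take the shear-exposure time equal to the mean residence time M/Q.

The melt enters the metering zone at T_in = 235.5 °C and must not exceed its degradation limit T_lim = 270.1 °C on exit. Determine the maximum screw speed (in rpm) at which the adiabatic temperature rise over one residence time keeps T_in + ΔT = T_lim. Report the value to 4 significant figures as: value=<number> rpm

value=44.75 rpm

Q_s = Q / 3600 = 283.4 / 3600 = 0.0787222 kg/s
t_res = M / Q_s = 8.76 / 0.0787222 = 111.277 s
D = 71.6 mm = 0.0716 m;  h = 4.04 mm = 0.00404 m
ΔT_a = T_lim − T_in = 270.1 − 235.5 = 34.6 K
γ̇_max² = ΔT_a·ρ·cp / (η·t_res) = [34.6 × 1328 × 1779] / [426 × 111.277] = 1724.38 s⁻²
γ̇_max = sqrt(1724.38) = 41.5257 s⁻¹
N_max = γ̇_max h / (πD) = 41.5257·0.00404/(π·0.0716) = 0.745822 rev/s → ×60 = 44.7493 rpm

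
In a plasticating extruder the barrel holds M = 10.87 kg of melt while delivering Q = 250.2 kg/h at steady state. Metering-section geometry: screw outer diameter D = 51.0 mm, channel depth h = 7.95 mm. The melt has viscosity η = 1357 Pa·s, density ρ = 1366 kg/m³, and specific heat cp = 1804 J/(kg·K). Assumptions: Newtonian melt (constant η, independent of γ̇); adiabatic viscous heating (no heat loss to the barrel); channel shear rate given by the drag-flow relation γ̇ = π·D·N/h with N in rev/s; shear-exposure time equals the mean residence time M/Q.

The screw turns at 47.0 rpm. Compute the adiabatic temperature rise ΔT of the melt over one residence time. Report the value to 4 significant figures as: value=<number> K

value=21.47 K

Convert throughput: Q = 250.2 kg/h = 250.2/3600 = 0.0695 kg/s
Mean residence time: t_res = M/Q_s = 10.87 kg / 0.0695 kg/s = 156.403 s
Geometry in metres: D = 51.0 mm → 0.051 m, h = 7.95 mm → 0.00795 m; screw speed N = 47.0 rpm = 0.783333 rev/s
γ̇ = π D N / h = (π)(0.051)(0.783333) / 0.00795 = 15.787 s⁻¹
Adiabatic rise: ΔT = η γ̇² t_res / (ρ cp) = 1357·(15.787)²·156.403 / (1366·1804) = 21.4653 K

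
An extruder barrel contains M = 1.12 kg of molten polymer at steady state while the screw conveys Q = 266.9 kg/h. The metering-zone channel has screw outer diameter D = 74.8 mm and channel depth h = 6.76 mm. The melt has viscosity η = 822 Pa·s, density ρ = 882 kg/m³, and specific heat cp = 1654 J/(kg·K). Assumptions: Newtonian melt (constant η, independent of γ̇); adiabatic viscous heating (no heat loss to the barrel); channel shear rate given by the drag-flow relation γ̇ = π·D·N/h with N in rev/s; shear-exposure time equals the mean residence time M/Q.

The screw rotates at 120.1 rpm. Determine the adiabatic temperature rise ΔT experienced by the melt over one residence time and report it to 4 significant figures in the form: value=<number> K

Q_s = Q / 3600 = 266.9 / 3600 = 0.0741389 kg/s
t_res = M / Q_s = 1.12 / 0.0741389 = 15.1068 s
D = 74.8 mm = 0.0748 m;  h = 6.76 mm = 0.00676 m;  N = 120.1 rpm / 60 = 2.00167 rev/s
γ̇ = π D N / h = (π)(0.0748)(2.00167) / 0.00676 = 69.5819 s⁻¹
Adiabatic rise: ΔT = η γ̇² t_res / (ρ cp) = 822·(69.5819)²·15.1068 / (882·1654) = 41.2129 K

value=41.21 K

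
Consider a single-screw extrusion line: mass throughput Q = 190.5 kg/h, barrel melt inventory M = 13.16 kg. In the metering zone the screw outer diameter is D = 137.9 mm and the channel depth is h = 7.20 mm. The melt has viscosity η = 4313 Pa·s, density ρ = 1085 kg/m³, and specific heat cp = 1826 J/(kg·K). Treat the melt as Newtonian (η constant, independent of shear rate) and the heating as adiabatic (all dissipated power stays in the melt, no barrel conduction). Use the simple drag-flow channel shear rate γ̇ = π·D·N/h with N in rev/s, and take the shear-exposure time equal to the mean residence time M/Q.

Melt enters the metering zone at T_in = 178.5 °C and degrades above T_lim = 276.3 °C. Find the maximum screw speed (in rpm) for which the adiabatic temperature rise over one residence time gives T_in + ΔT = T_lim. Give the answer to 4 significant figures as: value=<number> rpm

value=13.40 rpm

Q_s = Q / 3600 = 190.5 / 3600 = 0.0529167 kg/s
t_res = M / Q_s = 13.16 / 0.0529167 = 248.693 s
D = 137.9 mm = 0.1379 m;  h = 7.20 mm = 0.0072 m
ΔT_a = T_lim − T_in = 276.3 − 178.5 = 97.8 K
γ̇_max² = ΔT_a·ρ·cp/(η·t_res) = 97.8·1085·1826/(4313·248.693) = 180.645 s⁻²
γ̇_max = √180.645 = 13.4404 s⁻¹
Solve γ̇ = πDN/h for N: N_max = γ̇_max·h/(π·D) = 13.4404 × 0.0072 / (π × 0.1379) = 0.223373 rev/s = 13.4024 rpm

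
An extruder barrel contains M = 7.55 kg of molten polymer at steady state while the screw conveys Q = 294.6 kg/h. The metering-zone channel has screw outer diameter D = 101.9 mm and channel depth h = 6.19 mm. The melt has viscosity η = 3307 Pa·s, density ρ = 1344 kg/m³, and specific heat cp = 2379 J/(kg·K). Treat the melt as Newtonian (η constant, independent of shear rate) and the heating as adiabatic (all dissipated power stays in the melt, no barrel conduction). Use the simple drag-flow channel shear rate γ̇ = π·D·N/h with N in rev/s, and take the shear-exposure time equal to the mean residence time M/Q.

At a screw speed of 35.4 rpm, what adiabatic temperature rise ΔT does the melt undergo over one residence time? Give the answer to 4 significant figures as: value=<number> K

value=88.84 K

Q_s = Q / 3600 = 294.6 / 3600 = 0.0818333 kg/s
t_res = M / Q_s = 7.55 / 0.0818333 = 92.2607 s
Geometry in metres: D = 101.9 mm → 0.1019 m, h = 6.19 mm → 0.00619 m; screw speed N = 35.4 rpm = 0.59 rev/s
γ̇ = π D N / h = (π)(0.1019)(0.59) / 0.00619 = 30.513 s⁻¹
ΔT = η·γ̇²·t_res / (ρ·cp) = 3307 · (30.513)² · 92.2607 / (1344 · 2379) = 88.844 K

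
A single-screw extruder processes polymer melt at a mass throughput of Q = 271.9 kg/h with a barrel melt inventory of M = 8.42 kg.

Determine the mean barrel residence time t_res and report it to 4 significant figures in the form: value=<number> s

value=111.5 s

Q_s = Q / 3600 = 271.9 / 3600 = 0.0755278 kg/s
t_res = M / Q_s = 8.42 / 0.0755278 = 111.482 s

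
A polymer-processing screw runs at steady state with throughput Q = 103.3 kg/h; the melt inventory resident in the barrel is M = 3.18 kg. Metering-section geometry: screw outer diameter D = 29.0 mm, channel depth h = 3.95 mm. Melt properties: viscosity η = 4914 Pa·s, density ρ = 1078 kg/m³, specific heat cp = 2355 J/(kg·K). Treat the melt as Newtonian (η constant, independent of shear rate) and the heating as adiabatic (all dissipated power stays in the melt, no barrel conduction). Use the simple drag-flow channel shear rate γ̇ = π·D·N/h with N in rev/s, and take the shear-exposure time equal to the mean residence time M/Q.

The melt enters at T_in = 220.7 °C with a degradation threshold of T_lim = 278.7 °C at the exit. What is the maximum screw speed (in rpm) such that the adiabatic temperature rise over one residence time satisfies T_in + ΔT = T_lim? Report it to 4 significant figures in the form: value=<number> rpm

Q_s = Q / 3600 = 103.3 / 3600 = 0.0286944 kg/s
t_res = M / Q_s = 3.18 ÷ 0.0286944 = 110.823 s
Convert to metres: D = 0.029 m, h = 0.00395 m
Allowable rise: ΔT_a = T_lim − T_in = 278.7 − 220.7 = 58 K
γ̇_max² = ΔT_a·ρ·cp/(η·t_res) = 58·1078·2355/(4914·110.823) = 270.379 s⁻²
γ̇_max = sqrt(270.379) = 16.4432 s⁻¹
Solve γ̇ = πDN/h for N: N_max = γ̇_max·h/(π·D) = 16.4432 × 0.00395 / (π × 0.029) = 0.712912 rev/s = 42.7747 rpm

value=42.77 rpm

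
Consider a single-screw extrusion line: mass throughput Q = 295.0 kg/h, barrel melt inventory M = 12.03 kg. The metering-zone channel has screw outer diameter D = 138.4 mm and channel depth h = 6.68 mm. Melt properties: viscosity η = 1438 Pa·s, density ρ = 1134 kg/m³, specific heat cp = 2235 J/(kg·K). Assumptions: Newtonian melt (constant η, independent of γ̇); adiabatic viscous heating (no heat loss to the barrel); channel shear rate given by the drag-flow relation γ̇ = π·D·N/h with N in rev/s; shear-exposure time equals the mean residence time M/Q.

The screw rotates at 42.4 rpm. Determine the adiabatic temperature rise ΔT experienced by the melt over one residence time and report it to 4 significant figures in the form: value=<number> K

Throughput in SI: Q_s = 295.0 kg/h ÷ 3600 s/h = 0.0819444 kg/s
t_res = M / Q_s = 12.03 ÷ 0.0819444 = 146.807 s
Convert to SI: D = 0.1384 m, h = 0.00668 m, N = 42.4/60 = 0.706667 rev/s
γ̇ = π D N / h = (π)(0.1384)(0.706667) / 0.00668 = 45.9964 s⁻¹
ΔT = η·γ̇²·t_res/(ρ·cp) = [1438 × 45.9964² × 146.807] / [1134 × 2235] = 176.223 K

value=176.2 K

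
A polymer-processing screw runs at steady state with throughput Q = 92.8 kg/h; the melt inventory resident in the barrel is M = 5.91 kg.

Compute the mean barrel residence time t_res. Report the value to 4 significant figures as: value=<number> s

value=229.3 s

Convert throughput: Q = 92.8 kg/h = 92.8/3600 = 0.0257778 kg/s
t_res = M / Q_s = 5.91 ÷ 0.0257778 = 229.267 s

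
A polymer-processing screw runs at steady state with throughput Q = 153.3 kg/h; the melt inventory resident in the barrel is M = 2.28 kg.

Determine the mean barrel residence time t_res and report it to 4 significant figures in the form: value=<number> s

value=53.54 s

Convert throughput: Q = 153.3 kg/h = 153.3/3600 = 0.0425833 kg/s
t_res = M / Q_s = 2.28 ÷ 0.0425833 = 53.5421 s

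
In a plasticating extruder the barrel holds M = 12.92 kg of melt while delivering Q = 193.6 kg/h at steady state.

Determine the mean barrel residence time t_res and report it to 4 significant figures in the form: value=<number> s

Throughput in SI: Q_s = 193.6 kg/h ÷ 3600 s/h = 0.0537778 kg/s
Mean residence time: t_res = M/Q_s = 12.92 kg / 0.0537778 kg/s = 240.248 s

value=240.2 s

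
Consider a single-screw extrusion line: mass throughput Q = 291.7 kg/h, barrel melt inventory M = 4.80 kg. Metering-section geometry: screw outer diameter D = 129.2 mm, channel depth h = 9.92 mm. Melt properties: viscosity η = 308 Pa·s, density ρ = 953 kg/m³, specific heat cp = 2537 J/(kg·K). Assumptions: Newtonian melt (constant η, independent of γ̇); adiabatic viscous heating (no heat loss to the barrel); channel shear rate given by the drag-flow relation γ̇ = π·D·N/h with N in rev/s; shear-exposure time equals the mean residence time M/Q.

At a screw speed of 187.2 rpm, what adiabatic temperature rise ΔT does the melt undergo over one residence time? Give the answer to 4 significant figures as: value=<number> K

value=123.0 K

Convert throughput: Q = 291.7 kg/h = 291.7/3600 = 0.0810278 kg/s
t_res = M / Q_s = 4.80 / 0.0810278 = 59.2389 s
Convert to SI: D = 0.1292 m, h = 0.00992 m, N = 187.2/60 = 3.12 rev/s
γ̇ = π·D·N / h = π · 0.1292 · 3.12 / 0.00992 = 127.66 s⁻¹
Adiabatic rise: ΔT = η γ̇² t_res / (ρ cp) = 308·(127.66)²·59.2389 / (953·2537) = 122.986 K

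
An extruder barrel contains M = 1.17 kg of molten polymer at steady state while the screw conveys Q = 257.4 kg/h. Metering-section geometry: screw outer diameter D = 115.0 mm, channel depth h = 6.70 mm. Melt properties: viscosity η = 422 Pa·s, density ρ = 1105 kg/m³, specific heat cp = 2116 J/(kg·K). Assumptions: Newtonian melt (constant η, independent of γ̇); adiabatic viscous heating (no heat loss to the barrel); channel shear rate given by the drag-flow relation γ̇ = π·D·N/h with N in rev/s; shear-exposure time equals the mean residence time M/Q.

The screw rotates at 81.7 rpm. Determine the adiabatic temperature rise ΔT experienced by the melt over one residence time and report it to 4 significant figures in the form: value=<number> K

Q_s = Q / 3600 = 257.4 / 3600 = 0.0715 kg/s
t_res = M / Q_s = 1.17 ÷ 0.0715 = 16.3636 s
D = 115.0 mm = 0.115 m;  h = 6.70 mm = 0.0067 m;  N = 81.7 rpm / 60 = 1.36167 rev/s
Shear rate: γ̇ = πDN/h = π·0.115·1.36167/0.0067 = 73.425 s⁻¹
Adiabatic rise: ΔT = η γ̇² t_res / (ρ cp) = 422·(73.425)²·16.3636 / (1105·2116) = 15.9222 K

value=15.92 K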